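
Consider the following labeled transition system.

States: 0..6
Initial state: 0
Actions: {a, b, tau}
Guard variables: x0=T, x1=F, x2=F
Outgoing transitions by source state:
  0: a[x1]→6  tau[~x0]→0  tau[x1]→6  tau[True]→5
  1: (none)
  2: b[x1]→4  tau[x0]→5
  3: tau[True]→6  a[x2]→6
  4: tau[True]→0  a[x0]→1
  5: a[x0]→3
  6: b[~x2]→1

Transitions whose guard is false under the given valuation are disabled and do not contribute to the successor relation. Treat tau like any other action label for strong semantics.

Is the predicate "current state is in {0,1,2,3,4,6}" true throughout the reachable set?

Allowed set {0,1,2,3,4,6}
Reachable = {0,1,3,5,6}
  0: safe
  1: safe
  3: safe
  5: ✗ unsafe
  6: safe
witness against invariant: tau → 5

Answer: INVARIANT VIOLATED at state 5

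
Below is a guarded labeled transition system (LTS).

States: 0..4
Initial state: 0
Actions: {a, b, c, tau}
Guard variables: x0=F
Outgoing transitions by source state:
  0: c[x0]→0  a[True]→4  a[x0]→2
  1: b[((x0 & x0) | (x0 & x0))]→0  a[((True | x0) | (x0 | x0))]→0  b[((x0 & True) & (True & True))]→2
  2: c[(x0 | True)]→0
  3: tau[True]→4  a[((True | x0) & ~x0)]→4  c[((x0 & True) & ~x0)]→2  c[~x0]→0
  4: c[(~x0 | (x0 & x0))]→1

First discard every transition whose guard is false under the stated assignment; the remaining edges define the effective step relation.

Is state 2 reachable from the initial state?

Answer: UNREACHABLE

Working:
After dropping false guards: 7 live edges.
Layer 0: {0}
Layer 1: {4}  cumulative {0,4}
Layer 2: {1}  cumulative {0,1,4}
R = {0,1,4}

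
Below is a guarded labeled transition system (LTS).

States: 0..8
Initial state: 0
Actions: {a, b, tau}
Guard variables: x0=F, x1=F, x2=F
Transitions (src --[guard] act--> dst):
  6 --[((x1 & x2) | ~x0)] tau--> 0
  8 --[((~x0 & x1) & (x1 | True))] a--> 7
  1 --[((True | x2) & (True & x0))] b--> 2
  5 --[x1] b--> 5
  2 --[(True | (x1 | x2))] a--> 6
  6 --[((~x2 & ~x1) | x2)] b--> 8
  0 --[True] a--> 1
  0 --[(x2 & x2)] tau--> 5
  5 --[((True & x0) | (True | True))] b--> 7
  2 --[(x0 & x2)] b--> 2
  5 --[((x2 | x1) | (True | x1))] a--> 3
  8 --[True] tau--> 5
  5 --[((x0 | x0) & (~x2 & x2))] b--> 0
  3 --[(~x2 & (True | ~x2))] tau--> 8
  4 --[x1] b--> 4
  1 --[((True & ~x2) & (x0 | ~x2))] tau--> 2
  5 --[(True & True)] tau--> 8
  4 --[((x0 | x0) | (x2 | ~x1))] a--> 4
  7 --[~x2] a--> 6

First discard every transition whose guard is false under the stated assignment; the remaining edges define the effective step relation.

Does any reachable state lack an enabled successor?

Answer: DEADLOCK-FREE

Trace:
Reach set: {0,1,2,3,5,6,7,8}
  0: a→1  [1 exit(s)]
  1: tau→2  [1 exit(s)]
  2: a→6  [1 exit(s)]
  3: tau→8  [1 exit(s)]
  5: a→3  b→7  tau→8  [3 exit(s)]
  6: b→8  tau→0  [2 exit(s)]
  7: a→6  [1 exit(s)]
  8: tau→5  [1 exit(s)]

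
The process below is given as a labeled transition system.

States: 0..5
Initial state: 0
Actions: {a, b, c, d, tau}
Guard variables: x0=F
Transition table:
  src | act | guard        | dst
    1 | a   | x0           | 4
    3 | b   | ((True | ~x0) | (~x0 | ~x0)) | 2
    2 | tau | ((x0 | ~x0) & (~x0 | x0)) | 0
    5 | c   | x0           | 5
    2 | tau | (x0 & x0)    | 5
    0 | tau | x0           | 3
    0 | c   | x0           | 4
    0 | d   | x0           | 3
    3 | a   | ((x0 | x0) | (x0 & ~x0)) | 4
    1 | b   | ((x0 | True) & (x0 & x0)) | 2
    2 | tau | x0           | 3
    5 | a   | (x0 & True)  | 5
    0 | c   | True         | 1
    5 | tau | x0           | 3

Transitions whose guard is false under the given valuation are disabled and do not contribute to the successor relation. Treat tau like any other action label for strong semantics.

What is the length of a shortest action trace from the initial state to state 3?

Breadth-first toward 3:
  Layer 0: {0}
  Layer 1: {1}
3 never appears.

Answer: UNREACHABLE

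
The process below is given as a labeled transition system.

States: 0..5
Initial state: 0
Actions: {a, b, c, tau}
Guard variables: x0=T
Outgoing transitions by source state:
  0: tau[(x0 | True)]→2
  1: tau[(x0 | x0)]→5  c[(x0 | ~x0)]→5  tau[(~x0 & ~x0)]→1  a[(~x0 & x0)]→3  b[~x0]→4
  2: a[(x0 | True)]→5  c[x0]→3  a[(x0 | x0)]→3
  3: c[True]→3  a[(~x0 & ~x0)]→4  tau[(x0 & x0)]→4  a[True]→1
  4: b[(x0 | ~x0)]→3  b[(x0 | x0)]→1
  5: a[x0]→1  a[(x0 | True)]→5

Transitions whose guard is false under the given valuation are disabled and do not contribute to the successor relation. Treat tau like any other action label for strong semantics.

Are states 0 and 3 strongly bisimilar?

Bisimulation quotient by refinement:
  π0 = {{0,1,2,3,4,5}}
  π1 = {{0},{1},{2},{3},{4},{5}}
6 equivalence class(es) (converged in 2)
[0]={0}  [3]={3}

Answer: NOT BISIMILAR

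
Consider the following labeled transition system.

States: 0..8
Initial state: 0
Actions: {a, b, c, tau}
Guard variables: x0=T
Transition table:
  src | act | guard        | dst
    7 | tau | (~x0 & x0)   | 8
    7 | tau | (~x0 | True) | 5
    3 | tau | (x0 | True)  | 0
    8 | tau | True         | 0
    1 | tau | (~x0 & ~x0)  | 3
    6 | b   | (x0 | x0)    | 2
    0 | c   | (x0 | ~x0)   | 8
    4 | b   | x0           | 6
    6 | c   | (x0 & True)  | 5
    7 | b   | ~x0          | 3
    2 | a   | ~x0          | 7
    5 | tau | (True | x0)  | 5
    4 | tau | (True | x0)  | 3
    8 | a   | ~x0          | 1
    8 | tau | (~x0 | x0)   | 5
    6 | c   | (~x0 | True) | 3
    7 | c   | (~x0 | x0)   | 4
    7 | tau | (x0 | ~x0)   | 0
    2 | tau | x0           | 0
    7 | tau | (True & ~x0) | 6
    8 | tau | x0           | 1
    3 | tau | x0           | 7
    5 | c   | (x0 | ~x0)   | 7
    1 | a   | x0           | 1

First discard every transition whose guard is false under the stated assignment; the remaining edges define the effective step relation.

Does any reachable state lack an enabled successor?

Answer: DEADLOCK-FREE

Working:
R = {0,1,2,3,4,5,6,7,8}
  0: c→8  [1 exit(s)]
  1: a→1  [1 exit(s)]
  2: tau→0  [1 exit(s)]
  3: tau→0  tau→7  [2 exit(s)]
  4: b→6  tau→3  [2 exit(s)]
  5: c→7  tau→5  [2 exit(s)]
  6: b→2  c→3  c→5  [3 exit(s)]
  7: c→4  tau→0  tau→5  [3 exit(s)]
  8: tau→0  tau→1  tau→5  [3 exit(s)]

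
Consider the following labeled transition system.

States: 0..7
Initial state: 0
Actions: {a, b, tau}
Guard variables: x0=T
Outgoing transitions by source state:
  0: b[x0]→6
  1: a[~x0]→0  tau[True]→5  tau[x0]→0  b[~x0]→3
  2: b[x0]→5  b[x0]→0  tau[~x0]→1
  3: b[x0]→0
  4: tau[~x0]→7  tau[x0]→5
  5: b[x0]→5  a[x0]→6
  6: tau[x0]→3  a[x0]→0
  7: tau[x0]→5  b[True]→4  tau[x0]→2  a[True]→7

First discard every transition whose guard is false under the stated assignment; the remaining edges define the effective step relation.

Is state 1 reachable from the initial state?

Answer: UNREACHABLE

Trace:
Guard filter leaves 15 enabled edge(s).
L0 = {0}
L1 = {6}  cumulative {0,6}
L2 = {3}  cumulative {0,3,6}
Reachable = {0,3,6}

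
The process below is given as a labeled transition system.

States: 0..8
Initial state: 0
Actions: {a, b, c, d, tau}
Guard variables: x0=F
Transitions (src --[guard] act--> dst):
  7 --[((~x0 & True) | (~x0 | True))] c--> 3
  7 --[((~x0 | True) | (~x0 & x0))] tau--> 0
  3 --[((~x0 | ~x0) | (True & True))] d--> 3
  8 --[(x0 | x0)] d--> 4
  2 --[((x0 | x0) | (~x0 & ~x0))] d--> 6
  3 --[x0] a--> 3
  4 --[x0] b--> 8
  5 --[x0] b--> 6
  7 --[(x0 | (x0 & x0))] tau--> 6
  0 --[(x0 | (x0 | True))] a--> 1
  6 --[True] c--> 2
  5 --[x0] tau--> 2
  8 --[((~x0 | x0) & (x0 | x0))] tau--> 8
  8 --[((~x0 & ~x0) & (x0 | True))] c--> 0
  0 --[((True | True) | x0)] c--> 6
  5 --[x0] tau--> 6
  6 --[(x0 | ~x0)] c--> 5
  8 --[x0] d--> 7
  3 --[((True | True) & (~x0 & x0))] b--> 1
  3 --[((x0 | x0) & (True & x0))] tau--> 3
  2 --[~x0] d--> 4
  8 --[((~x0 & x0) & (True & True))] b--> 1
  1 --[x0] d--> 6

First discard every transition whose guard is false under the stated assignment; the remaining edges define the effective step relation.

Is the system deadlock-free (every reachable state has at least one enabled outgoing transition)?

R = {0,1,2,4,5,6}
  0: a→1  c→6  [deg 2]
  1: ∅  [STUCK]
  2: d→4  d→6  [deg 2]
  4: ∅  [STUCK]
  5: ∅  [STUCK]
  6: c→2  c→5  [deg 2]
trace reaching 1: a

Answer: DEADLOCK at state 1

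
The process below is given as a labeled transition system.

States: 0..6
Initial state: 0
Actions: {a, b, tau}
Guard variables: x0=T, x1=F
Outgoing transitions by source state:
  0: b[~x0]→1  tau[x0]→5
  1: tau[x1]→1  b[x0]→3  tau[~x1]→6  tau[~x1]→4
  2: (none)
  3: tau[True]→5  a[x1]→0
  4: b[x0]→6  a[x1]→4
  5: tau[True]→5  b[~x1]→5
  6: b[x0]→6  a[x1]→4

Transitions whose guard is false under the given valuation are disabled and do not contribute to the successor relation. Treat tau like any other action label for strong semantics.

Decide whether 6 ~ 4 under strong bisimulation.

Answer: BISIMILAR

Working:
Bisimulation quotient by refinement:
  π0 = {{0,1,2,3,4,5,6}}
  π1 = {{0,3},{1,5},{2},{4,6}}
  π2 = {{0,3},{1},{2},{4,6},{5}}
5 equivalence class(es) (converged in 3)
[6]={4,6}  [4]={4,6}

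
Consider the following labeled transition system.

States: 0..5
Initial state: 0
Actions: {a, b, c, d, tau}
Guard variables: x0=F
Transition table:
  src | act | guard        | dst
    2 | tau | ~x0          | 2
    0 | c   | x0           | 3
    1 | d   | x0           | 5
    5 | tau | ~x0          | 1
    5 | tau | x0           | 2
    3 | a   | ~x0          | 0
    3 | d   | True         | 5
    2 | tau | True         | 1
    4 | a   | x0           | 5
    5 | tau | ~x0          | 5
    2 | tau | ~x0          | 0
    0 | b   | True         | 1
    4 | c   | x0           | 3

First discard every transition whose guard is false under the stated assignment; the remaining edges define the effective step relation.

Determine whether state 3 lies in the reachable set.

Guard filter leaves 8 enabled edge(s).
depth 0: {0}
depth 1: {1}  cumulative {0,1}
R = {0,1}

Answer: UNREACHABLE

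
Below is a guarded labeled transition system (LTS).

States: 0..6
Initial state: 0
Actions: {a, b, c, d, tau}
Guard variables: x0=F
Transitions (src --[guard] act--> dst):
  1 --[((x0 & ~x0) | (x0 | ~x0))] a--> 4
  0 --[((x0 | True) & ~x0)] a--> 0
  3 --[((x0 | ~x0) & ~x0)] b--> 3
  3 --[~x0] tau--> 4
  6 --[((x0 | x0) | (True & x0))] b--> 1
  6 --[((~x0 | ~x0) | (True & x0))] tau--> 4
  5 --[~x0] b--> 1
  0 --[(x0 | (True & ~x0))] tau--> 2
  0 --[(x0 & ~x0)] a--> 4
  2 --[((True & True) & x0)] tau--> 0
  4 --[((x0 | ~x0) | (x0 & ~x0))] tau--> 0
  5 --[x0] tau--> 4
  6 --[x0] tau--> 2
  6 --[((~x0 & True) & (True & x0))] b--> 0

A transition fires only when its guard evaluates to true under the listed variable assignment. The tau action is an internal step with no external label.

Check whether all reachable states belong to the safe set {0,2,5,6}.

Answer: INVARIANT HOLDS

Analysis:
Inv-set: {0,2,5,6}
Reach set: {0,2}
  0: safe
  2: safe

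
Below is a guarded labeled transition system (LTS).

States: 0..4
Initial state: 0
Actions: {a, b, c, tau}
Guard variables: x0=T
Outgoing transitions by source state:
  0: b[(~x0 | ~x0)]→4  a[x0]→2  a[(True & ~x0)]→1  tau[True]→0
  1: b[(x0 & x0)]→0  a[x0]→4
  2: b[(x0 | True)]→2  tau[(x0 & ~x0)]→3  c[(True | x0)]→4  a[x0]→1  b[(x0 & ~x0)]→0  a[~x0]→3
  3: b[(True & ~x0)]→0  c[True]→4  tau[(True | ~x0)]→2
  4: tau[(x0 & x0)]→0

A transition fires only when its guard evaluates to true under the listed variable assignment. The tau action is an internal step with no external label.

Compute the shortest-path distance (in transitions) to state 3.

Breadth-first toward 3:
  L0 = {0}
  L1 = {2}
  L2 = {1,4}
3 never appears.

Answer: UNREACHABLE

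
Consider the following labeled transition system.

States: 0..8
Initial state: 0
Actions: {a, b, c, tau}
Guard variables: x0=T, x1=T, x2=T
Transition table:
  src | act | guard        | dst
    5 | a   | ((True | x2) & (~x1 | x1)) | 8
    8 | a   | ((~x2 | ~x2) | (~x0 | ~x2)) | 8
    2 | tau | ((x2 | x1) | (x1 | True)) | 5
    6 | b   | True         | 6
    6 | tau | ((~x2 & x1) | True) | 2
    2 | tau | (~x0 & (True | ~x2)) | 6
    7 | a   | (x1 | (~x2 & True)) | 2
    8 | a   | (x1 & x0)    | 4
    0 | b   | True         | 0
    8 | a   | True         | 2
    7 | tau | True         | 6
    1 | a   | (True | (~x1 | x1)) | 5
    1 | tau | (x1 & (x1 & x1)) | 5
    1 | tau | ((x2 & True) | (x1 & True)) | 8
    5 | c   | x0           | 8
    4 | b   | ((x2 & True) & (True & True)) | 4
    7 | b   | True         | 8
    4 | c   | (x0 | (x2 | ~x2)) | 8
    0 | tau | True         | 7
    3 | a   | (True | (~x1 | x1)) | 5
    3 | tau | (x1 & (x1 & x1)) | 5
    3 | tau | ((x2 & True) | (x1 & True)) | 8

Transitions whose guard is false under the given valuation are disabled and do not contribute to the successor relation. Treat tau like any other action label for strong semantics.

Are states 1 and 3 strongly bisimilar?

Answer: BISIMILAR

Analysis:
Compute ~ classes (split until stable):
  round 0: {{0,1,2,3,4,5,6,7,8}}
  round 1: {{0,6},{1,3},{2},{4},{5},{7},{8}}
  round 2: {{0},{1,3},{2},{4},{5},{6},{7},{8}}
stable after 3 split(s): 8 block(s)
1∈{1,3}, 3∈{1,3}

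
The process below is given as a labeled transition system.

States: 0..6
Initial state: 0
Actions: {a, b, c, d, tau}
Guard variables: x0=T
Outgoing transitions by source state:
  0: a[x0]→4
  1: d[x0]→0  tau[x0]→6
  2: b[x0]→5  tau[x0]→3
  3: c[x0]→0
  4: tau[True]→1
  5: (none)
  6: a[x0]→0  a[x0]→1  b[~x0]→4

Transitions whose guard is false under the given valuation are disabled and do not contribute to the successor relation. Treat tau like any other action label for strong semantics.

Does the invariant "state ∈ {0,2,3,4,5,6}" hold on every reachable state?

Answer: INVARIANT VIOLATED at state 1

Working:
Allowed set {0,2,3,4,5,6}
Reachable = {0,1,4,6}
  0: ok
  1: VIOLATES
  4: ok
  6: ok
reach 1 via a·tau — violates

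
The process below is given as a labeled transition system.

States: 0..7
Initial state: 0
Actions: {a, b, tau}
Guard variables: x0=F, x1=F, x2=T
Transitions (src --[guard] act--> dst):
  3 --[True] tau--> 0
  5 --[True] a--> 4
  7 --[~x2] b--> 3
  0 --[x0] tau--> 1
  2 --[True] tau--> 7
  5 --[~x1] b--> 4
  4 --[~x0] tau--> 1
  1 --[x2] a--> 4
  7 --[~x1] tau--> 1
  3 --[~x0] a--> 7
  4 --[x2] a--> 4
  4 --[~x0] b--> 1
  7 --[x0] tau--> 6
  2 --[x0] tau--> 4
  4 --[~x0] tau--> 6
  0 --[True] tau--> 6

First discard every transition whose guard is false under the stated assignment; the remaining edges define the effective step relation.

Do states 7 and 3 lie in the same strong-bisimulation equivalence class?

Refine partition for ~:
  P[0] = {{0,1,2,3,4,5,6,7}}
  P[1] = {{0,2,7},{1},{3},{4},{5},{6}}
  P[2] = {{0},{1},{2},{3},{4},{5},{6},{7}}
8 equivalence class(es) (converged in 3)
7∈{7}, 3∈{3}

Answer: NOT BISIMILAR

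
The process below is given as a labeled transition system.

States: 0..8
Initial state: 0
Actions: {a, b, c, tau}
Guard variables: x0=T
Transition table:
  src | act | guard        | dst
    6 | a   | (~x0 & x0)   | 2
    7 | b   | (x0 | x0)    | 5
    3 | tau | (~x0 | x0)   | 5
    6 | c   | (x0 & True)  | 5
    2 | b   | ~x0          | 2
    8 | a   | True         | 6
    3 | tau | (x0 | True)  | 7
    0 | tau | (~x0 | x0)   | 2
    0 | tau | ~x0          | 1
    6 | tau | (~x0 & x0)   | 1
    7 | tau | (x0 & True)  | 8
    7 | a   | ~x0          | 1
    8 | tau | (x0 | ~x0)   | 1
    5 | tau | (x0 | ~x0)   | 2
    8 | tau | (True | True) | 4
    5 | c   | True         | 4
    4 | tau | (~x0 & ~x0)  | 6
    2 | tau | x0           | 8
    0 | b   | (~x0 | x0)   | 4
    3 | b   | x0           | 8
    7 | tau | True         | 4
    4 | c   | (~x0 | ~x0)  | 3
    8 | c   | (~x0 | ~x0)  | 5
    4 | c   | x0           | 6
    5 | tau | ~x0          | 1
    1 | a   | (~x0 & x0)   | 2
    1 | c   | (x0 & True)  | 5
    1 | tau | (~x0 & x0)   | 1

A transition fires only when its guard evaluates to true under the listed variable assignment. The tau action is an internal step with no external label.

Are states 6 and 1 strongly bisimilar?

Answer: BISIMILAR

Working:
Bisimulation quotient by refinement:
  π0 = {{0,1,2,3,4,5,6,7,8}}
  π1 = {{0,3,7},{1,4,6},{2},{5},{8}}
  π2 = {{0},{1,6},{2},{3},{4},{5},{7},{8}}
Fixed point at round 3; 8 class(es).
class of 6: {1,6}; class of 1: {1,6}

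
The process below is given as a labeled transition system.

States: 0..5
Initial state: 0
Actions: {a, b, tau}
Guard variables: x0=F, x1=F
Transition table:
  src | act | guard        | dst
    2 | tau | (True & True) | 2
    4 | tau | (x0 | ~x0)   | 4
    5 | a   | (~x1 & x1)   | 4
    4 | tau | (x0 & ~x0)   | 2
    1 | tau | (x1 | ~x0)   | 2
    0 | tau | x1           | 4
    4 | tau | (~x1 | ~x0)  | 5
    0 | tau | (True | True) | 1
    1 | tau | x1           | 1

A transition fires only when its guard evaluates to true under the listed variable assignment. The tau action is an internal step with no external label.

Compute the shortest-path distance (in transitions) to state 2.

BFS to 2:
  Layer 0: {0}
  Layer 1: {1}
  Layer 2: {2}
first hit 2 at d=2 via tau·tau

Answer: 2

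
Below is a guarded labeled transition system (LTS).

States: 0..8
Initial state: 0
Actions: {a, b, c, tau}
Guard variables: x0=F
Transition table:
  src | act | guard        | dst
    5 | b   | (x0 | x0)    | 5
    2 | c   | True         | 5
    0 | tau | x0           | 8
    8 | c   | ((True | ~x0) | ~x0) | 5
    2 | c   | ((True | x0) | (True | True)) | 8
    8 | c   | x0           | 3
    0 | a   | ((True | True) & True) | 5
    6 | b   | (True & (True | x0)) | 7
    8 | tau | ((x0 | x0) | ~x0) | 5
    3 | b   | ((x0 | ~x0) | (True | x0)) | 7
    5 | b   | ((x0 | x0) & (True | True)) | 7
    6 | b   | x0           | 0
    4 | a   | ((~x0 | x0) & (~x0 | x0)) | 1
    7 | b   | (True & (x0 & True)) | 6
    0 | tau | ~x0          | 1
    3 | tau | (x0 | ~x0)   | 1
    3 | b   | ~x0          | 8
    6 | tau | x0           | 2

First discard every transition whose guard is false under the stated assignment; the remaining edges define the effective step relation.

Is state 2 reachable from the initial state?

Answer: UNREACHABLE

Analysis:
After dropping false guards: 11 live edges.
L0 = {0}
L1 = {1,5}  cumulative {0,1,5}
R = {0,1,5}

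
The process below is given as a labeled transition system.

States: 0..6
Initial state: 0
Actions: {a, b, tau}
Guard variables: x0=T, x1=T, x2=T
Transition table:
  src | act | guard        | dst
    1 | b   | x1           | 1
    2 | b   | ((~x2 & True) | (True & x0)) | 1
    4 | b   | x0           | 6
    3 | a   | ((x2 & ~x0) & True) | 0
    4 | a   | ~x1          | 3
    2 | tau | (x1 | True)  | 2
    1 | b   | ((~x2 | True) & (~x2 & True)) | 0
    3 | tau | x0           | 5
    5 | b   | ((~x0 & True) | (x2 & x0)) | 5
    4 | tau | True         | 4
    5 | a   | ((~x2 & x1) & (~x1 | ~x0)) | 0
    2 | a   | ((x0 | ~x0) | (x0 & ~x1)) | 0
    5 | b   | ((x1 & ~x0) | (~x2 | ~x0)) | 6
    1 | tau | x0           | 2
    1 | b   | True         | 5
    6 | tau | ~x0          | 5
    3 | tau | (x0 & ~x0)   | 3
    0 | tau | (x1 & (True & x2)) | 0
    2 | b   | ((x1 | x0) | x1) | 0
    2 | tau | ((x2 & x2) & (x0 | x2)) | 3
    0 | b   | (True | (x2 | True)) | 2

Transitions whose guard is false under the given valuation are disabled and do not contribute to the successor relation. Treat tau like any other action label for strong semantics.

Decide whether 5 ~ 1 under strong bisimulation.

Answer: NOT BISIMILAR

Trace:
Bisimulation quotient by refinement:
  round 0: {{0,1,2,3,4,5,6}}
  round 1: {{0,1,4},{2},{3},{5},{6}}
  round 2: {{0},{1},{2},{3},{4},{5},{6}}
stable after 3 split(s): 7 block(s)
class of 5: {5}; class of 1: {1}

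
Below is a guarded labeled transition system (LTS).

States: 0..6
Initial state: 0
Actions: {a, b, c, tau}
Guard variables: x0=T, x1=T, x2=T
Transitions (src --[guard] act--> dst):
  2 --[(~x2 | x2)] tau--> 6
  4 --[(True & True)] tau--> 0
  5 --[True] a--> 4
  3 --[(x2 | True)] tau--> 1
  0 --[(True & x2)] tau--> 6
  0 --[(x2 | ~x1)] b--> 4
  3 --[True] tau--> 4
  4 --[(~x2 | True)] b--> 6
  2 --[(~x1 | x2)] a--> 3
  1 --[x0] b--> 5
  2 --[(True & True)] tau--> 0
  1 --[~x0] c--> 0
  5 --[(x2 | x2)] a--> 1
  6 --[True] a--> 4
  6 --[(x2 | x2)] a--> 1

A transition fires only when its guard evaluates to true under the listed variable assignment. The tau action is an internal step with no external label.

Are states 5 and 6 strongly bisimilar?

Answer: BISIMILAR

Working:
Compute ~ classes (split until stable):
  π0 = {{0,1,2,3,4,5,6}}
  π1 = {{0,4},{1},{2},{3},{5,6}}
  π2 = {{0},{1},{2},{3},{4},{5,6}}
Fixed point at round 3; 6 class(es).
5∈{5,6}, 6∈{5,6}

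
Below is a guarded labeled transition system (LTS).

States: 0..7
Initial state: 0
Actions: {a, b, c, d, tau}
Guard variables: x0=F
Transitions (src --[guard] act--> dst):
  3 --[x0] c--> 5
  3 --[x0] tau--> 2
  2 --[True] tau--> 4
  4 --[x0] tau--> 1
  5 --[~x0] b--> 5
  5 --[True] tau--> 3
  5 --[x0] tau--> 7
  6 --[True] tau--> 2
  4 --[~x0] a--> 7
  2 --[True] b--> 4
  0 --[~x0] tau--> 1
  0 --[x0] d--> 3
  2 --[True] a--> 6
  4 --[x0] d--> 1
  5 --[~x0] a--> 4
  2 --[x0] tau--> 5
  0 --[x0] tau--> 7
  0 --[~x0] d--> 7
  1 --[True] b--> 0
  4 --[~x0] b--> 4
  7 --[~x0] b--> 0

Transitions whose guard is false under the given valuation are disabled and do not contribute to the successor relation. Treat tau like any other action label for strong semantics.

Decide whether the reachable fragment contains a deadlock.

R = {0,1,7}
  0: d→7  tau→1  [2 exit(s)]
  1: b→0  [1 exit(s)]
  7: b→0  [1 exit(s)]

Answer: DEADLOCK-FREE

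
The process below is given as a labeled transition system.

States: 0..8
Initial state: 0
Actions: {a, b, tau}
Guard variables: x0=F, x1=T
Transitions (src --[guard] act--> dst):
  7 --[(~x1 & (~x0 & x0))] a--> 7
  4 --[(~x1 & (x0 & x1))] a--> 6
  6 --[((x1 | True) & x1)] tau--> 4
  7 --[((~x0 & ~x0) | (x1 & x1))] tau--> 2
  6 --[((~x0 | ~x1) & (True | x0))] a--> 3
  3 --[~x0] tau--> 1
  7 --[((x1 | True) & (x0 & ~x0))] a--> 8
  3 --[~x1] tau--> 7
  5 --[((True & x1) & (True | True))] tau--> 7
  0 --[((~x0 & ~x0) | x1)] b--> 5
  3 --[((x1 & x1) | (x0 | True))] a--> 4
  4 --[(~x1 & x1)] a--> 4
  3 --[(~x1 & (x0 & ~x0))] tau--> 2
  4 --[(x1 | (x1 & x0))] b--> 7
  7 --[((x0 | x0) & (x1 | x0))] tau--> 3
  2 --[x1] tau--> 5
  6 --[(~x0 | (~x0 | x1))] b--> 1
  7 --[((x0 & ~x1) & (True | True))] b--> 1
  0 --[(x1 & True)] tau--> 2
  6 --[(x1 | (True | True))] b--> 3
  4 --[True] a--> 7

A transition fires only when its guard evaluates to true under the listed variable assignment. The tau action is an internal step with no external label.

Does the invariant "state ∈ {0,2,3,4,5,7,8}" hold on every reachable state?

Answer: INVARIANT HOLDS

Trace:
Allowed set {0,2,3,4,5,7,8}
Reachable = {0,2,5,7}
  0: safe
  2: safe
  5: safe
  7: safe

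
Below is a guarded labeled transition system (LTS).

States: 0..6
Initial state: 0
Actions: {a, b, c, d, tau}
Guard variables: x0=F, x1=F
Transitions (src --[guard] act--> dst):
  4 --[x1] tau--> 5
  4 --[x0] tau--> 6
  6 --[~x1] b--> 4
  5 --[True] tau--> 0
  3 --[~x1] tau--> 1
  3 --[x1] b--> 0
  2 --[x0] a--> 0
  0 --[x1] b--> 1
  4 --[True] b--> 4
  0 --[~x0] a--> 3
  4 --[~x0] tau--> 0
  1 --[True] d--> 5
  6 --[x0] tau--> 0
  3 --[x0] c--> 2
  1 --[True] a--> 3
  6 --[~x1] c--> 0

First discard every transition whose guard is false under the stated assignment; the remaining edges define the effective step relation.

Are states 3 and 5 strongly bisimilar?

Answer: NOT BISIMILAR

Analysis:
Bisimulation quotient by refinement:
  π0 = {{0,1,2,3,4,5,6}}
  π1 = {{0},{1},{2},{3,5},{4},{6}}
  π2 = {{0},{1},{2},{3},{4},{5},{6}}
7 equivalence class(es) (converged in 3)
[3]={3}  [5]={5}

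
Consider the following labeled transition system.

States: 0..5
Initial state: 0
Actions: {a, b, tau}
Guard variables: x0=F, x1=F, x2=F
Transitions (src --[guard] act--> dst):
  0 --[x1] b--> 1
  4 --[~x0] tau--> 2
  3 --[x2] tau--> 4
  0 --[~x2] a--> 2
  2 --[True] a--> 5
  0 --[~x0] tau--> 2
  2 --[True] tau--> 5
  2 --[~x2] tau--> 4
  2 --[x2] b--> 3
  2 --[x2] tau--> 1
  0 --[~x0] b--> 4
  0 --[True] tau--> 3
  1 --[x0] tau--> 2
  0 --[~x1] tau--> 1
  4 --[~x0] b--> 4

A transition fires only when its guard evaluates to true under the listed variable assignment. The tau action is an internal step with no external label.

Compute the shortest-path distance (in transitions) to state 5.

BFS to 5:
  Layer 0: {0}
  Layer 1: {1,2,3,4}
  Layer 2: {5}
depth(5)=2, e.g. a·a

Answer: 2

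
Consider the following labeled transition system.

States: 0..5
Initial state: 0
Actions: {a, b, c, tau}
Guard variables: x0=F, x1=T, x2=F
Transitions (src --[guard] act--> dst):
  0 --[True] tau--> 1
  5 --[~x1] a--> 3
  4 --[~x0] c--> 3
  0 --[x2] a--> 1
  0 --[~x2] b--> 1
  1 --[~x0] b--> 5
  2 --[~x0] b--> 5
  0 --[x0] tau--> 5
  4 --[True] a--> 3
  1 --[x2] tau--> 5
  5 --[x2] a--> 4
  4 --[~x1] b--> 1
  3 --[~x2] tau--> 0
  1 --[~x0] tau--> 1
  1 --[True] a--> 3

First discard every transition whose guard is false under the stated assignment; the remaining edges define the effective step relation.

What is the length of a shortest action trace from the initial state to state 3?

Answer: 2

Working:
Breadth-first toward 3:
  L0 = {0}
  L1 = {1}
  L2 = {3,5}
3 enters at depth 2; path b·a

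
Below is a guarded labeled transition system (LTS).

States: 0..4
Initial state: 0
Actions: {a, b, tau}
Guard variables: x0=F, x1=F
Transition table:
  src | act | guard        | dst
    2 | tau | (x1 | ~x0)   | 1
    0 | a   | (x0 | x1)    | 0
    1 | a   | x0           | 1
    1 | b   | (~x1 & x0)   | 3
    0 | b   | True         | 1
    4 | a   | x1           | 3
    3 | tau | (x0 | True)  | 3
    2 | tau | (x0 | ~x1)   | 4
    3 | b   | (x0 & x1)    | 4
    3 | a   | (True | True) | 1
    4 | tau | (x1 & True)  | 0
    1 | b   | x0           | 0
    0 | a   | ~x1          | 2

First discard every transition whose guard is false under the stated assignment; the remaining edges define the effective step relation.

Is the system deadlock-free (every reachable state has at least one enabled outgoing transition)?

Reach set: {0,1,2,4}
  0: a→2  b→1  [2 out]
  1: ∅  [deadlock]
  2: tau→1  tau→4  [2 out]
  4: ∅  [deadlock]
trace reaching 1: b

Answer: DEADLOCK at state 1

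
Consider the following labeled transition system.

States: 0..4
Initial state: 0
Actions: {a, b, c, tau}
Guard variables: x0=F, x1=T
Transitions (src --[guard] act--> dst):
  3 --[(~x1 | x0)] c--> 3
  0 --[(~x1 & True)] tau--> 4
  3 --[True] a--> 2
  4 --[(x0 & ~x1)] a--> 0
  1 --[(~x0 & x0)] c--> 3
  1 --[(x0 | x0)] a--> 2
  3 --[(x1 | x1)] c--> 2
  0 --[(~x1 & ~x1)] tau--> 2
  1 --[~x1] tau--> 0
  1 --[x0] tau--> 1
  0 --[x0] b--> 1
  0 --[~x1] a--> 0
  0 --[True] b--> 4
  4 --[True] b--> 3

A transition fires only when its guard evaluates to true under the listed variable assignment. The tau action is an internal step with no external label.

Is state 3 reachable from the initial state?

After dropping false guards: 4 live edges.
Layer 0: {0}
Layer 1: {4}  now seen {0,4}
Layer 2: {3}  now seen {0,3,4}
Layer 3: {2}  now seen {0,2,3,4}
Reachable = {0,2,3,4}
witness 3: b·b

Answer: REACHABLE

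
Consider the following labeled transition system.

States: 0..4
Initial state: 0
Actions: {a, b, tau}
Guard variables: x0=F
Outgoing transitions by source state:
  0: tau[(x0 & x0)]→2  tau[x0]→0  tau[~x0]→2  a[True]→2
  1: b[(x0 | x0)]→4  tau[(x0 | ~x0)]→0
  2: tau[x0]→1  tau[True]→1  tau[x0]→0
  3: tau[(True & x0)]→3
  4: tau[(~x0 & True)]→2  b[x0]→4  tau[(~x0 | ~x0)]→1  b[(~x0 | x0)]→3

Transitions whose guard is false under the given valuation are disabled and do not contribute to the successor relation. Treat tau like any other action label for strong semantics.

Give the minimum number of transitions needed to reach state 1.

Answer: 2

Working:
BFS to 1:
  Layer 0: {0}
  Layer 1: {2}
  Layer 2: {1}
1 enters at depth 2; path a·tau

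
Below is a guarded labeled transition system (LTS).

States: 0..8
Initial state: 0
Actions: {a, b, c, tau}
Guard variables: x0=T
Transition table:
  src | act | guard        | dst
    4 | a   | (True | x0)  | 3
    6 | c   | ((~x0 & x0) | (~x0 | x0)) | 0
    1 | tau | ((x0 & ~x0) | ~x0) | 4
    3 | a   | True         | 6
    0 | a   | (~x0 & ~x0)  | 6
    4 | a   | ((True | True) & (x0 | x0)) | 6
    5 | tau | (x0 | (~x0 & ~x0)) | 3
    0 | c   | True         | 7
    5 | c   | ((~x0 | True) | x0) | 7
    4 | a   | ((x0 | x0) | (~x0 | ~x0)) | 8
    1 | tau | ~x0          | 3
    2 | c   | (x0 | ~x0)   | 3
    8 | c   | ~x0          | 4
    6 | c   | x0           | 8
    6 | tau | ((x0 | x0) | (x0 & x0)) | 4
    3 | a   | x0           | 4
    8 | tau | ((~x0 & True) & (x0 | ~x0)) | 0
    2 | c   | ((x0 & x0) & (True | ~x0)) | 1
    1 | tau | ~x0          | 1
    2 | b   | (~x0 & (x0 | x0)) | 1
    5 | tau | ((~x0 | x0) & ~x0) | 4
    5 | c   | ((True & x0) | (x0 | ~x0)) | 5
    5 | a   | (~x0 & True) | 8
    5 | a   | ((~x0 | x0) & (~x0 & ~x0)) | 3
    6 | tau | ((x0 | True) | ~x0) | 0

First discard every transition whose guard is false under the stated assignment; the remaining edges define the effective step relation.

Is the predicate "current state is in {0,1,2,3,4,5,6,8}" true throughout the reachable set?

Allowed set {0,1,2,3,4,5,6,8}
Reach set: {0,7}
  0: ✓
  7: ✗ unsafe
witness against invariant: c → 7

Answer: INVARIANT VIOLATED at state 7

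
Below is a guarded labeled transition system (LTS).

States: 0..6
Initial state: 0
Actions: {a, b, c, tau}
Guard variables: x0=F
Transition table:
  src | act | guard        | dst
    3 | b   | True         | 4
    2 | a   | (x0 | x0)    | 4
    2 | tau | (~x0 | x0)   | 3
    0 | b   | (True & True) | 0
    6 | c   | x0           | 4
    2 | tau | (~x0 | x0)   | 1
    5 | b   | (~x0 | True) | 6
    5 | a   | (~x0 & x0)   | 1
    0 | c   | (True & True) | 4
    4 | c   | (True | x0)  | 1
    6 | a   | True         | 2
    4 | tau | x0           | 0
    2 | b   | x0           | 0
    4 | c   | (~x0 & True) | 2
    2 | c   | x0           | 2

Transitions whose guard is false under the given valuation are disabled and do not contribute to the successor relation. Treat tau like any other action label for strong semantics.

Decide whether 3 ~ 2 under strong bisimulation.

Bisimulation quotient by refinement:
  π0 = {{0,1,2,3,4,5,6}}
  π1 = {{0},{1},{2},{3,5},{4},{6}}
  π2 = {{0},{1},{2},{3},{4},{5},{6}}
Fixed point at round 3; 7 class(es).
3∈{3}, 2∈{2}

Answer: NOT BISIMILAR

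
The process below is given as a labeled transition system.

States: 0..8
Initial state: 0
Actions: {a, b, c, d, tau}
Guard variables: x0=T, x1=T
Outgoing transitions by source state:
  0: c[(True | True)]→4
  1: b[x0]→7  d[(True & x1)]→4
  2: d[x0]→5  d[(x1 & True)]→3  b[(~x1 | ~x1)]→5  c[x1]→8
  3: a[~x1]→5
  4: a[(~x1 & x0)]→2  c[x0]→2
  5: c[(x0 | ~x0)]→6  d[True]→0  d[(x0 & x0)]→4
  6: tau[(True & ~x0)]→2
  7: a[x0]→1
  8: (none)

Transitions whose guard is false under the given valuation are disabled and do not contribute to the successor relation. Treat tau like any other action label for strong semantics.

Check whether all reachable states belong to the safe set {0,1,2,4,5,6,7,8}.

Answer: INVARIANT VIOLATED at state 3

Working:
Safe = {0,1,2,4,5,6,7,8}
Reach set: {0,2,3,4,5,6,8}
  0: ✓
  2: ✓
  3: ✗ unsafe
  4: ✓
  5: ✓
  6: ✓
  8: ✓
counterexample path to 3: c·c·d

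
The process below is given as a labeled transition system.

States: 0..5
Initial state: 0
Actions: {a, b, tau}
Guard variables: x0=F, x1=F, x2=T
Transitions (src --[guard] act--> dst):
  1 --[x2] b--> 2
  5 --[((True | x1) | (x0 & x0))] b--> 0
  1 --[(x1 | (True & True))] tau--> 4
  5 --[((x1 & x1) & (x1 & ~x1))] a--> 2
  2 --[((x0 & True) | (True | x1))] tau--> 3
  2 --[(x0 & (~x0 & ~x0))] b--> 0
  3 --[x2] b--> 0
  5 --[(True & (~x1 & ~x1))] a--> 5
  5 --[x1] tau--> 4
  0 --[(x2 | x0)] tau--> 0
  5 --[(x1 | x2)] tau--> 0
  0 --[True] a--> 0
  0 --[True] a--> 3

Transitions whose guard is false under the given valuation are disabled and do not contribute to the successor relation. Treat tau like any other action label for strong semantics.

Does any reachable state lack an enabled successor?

Reachable = {0,3}
  0: a→0  a→3  tau→0  [3 exit(s)]
  3: b→0  [1 exit(s)]

Answer: DEADLOCK-FREE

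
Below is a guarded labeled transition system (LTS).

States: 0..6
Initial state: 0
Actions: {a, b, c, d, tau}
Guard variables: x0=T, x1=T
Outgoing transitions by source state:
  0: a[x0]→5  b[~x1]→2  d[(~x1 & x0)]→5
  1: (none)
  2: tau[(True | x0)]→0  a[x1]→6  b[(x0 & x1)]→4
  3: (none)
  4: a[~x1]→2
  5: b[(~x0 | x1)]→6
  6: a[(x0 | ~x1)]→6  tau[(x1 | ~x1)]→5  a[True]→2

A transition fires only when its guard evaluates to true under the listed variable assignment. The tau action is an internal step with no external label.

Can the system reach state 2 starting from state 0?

After dropping false guards: 8 live edges.
depth 0: {0}
depth 1: {5}  total {0,5}
depth 2: {6}  total {0,5,6}
depth 3: {2}  total {0,2,5,6}
depth 4: {4}  total {0,2,4,5,6}
Reach set: {0,2,4,5,6}
Path to 2: a·b·a

Answer: REACHABLE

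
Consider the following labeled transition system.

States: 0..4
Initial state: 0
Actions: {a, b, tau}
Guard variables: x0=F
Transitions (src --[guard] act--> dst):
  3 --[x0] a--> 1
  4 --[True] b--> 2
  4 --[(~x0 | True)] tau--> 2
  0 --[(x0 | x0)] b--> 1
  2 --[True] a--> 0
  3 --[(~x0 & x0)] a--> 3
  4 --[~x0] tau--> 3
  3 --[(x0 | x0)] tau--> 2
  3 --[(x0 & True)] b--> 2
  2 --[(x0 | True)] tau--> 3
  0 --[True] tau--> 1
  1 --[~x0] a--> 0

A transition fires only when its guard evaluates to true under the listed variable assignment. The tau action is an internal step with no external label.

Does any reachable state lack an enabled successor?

Answer: DEADLOCK-FREE

Analysis:
R = {0,1}
  0: tau→1  [1 exit(s)]
  1: a→0  [1 exit(s)]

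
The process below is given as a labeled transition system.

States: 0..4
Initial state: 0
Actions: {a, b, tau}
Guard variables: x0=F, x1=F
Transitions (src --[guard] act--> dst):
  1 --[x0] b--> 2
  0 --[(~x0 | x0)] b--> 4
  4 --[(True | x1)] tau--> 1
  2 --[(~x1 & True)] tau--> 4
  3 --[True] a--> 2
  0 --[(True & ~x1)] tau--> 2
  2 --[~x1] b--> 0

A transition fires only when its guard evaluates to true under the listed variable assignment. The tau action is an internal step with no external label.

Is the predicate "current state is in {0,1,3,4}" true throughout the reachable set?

Answer: INVARIANT VIOLATED at state 2

Working:
Safe = {0,1,3,4}
R = {0,1,2,4}
  0: ok
  1: ok
  2: outside
  4: ok
reach 2 via tau — violates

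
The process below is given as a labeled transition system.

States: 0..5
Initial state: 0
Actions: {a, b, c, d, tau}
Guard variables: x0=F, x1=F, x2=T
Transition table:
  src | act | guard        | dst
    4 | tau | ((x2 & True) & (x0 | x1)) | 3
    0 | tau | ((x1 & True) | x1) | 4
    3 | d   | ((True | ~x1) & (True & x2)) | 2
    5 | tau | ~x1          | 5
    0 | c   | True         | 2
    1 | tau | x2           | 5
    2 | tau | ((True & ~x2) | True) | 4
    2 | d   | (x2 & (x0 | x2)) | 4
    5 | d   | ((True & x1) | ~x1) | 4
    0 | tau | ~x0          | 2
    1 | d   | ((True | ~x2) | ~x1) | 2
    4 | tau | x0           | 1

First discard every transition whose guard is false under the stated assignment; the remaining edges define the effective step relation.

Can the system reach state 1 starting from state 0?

Answer: UNREACHABLE

Trace:
After dropping false guards: 9 live edges.
Layer 0: {0}
Layer 1: {2}  now seen {0,2}
Layer 2: {4}  now seen {0,2,4}
Reach set: {0,2,4}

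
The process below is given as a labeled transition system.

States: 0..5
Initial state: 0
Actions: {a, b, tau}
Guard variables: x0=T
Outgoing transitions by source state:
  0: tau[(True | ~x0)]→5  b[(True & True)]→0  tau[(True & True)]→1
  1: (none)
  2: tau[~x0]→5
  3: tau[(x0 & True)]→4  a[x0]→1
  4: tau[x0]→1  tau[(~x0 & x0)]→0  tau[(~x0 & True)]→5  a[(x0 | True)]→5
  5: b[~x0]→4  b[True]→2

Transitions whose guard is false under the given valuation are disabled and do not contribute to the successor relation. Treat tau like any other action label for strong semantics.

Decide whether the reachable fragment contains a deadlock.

Reach set: {0,1,2,5}
  0: b→0  tau→1  tau→5  [3 out]
  1: ∅  [deadlock]
  2: ∅  [deadlock]
  5: b→2  [1 out]
trace reaching 1: tau

Answer: DEADLOCK at state 1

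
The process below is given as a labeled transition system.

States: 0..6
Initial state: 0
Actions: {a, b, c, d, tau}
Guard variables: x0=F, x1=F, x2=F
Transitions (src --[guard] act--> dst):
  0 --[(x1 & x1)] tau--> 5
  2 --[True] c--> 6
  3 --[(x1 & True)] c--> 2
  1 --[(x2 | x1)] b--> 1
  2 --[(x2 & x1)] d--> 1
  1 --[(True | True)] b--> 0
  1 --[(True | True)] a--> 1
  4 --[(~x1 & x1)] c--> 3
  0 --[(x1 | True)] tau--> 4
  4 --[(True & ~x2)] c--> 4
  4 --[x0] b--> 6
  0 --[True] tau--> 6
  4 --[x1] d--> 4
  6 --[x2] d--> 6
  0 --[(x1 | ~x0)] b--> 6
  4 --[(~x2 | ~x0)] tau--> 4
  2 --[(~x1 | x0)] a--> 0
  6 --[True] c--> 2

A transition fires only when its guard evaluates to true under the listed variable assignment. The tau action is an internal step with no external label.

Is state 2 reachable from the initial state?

Answer: REACHABLE

Analysis:
Guard filter leaves 10 enabled edge(s).
L0 = {0}
L1 = {4,6}  cumulative {0,4,6}
L2 = {2}  cumulative {0,2,4,6}
Reach set: {0,2,4,6}
Path to 2: tau·c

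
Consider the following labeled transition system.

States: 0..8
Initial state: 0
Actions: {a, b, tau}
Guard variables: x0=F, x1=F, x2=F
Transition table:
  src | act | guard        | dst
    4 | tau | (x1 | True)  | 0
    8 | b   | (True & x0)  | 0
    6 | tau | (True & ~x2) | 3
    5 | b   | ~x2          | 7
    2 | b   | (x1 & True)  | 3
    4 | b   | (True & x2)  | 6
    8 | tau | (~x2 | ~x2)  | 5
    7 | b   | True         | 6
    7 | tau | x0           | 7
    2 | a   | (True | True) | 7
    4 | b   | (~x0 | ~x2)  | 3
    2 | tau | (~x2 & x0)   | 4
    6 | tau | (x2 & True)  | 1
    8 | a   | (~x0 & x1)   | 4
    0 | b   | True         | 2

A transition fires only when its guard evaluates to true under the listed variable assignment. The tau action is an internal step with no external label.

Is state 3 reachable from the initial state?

Answer: REACHABLE

Working:
8 transition(s) survive guard evaluation.
depth 0: {0}
depth 1: {2}  now seen {0,2}
depth 2: {7}  now seen {0,2,7}
depth 3: {6}  now seen {0,2,6,7}
depth 4: {3}  now seen {0,2,3,6,7}
Reachable = {0,2,3,6,7}
witness 3: b·a·b·tau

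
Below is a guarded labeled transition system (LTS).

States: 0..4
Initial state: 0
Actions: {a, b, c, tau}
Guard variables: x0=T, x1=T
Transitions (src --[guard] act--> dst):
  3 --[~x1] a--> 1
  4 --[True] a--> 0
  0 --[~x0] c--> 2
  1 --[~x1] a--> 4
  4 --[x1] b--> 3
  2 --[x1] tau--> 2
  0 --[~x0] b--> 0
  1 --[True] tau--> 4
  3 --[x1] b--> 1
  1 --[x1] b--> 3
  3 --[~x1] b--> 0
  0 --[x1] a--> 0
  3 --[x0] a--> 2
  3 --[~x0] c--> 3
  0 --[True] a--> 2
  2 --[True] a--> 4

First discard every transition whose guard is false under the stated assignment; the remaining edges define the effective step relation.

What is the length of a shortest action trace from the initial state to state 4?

Answer: 2

Working:
Layered search for 4:
  Layer 0: {0}
  Layer 1: {2}
  Layer 2: {4}
4 enters at depth 2; path a·a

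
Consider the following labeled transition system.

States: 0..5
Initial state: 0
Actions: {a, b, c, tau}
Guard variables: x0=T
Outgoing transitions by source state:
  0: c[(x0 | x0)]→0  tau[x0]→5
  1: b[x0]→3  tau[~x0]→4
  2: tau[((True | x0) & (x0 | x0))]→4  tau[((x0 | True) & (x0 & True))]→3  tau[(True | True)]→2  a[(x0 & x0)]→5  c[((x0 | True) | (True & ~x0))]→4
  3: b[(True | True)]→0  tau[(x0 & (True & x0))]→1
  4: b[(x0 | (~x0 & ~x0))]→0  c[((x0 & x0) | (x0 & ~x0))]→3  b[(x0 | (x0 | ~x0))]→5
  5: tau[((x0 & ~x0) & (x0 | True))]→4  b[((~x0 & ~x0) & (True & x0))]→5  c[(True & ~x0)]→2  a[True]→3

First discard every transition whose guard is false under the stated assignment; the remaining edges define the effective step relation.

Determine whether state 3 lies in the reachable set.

Guard filter leaves 14 enabled edge(s).
L0 = {0}
L1 = {5}  now seen {0,5}
L2 = {3}  now seen {0,3,5}
L3 = {1}  now seen {0,1,3,5}
R = {0,1,3,5}
witness 3: tau·a

Answer: REACHABLE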